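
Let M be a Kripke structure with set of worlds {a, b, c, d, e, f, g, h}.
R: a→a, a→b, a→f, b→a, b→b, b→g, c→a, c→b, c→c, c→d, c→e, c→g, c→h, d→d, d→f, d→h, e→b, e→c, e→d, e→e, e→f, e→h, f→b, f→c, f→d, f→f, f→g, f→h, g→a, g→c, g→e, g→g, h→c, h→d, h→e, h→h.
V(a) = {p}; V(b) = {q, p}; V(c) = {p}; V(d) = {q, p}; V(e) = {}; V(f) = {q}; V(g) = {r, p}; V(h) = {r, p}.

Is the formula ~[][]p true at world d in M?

At d: [][]p is false, so ~[][]p is true.
  At d: [][]p requires []p at every successor {d, f, h}.
    []p fails at d, so [][]p is false at d.
      At d: []p requires p at every successor {d, f, h}.
        p fails at f, so []p is false at d.

Yes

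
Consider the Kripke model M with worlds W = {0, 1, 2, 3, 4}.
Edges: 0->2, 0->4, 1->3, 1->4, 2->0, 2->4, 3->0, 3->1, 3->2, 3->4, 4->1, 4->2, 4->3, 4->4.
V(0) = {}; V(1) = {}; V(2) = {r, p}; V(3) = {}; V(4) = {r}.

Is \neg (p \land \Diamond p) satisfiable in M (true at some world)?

Yes

Let φ = \neg (p \land \Diamond p). Evaluate φ at each world:
  0 (successors {2, 4}): φ is true.
  1 (successors {3, 4}): φ is true.
  2 (successors {0, 4}): φ is true.
  3 (successors {0, 1, 2, 4}): φ is true.
  4 (successors {1, 2, 3, 4}): φ is true.
Detail at 0 (witness):
  At 0: p \land \Diamond p is false, so \neg (p \land \Diamond p) is true.
    At 0: p is false, \Diamond p is true, so p \land \Diamond p is false.
      At 0: \Diamond p requires p at some successor in {2, 4}.
        p holds at 2, so \Diamond p is true at 0.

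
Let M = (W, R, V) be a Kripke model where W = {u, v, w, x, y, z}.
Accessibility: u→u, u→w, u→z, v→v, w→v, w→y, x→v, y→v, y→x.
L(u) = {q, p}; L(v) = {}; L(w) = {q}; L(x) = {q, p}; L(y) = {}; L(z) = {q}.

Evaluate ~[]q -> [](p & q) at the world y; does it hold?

At y: ~[]q is true, [](p & q) is false, so ~[]q -> [](p & q) is false.
  At y: []q is false, so ~[]q is true.
    At y: []q requires q at every successor {v, x}.
      q fails at v, so []q is false at y.
  At y: [](p & q) requires p & q at every successor {v, x}.
    p & q fails at v, so [](p & q) is false at y.

No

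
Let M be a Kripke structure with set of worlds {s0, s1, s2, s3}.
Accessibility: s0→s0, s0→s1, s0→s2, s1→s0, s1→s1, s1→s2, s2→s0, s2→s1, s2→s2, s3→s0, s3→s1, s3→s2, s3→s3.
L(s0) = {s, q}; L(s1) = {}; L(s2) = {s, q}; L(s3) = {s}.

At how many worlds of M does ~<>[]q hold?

Let φ = ~<>[]q. Evaluate φ at each world:
  s0 (successors {s0, s1, s2}): φ is true.
  s1 (successors {s0, s1, s2}): φ is true.
  s2 (successors {s0, s1, s2}): φ is true.
  s3 (successors {s0, s1, s2, s3}): φ is true.
For instance, at s3:
  At s3: <>[]q is false, so ~<>[]q is true.
    At s3: <>[]q requires []q at some successor in {s0, s1, s2, s3}.
      At s0: []q is false.
      At s1: []q is false.
      At s2: []q is false.
      At s3: []q is false.
    So <>[]q is false at s3.
Satisfying worlds: {s0, s1, s2, s3}

4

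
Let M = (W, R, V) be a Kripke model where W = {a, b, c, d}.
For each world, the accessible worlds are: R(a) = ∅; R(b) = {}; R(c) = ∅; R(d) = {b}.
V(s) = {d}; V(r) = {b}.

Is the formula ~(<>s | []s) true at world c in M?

No

At c: <>s | []s is true, so ~(<>s | []s) is false.
  At c: <>s is false, []s is true, so <>s | []s is true.
    At c: no accessible worlds, so <>s is false.
    At c: no accessible worlds, so []s holds vacuously.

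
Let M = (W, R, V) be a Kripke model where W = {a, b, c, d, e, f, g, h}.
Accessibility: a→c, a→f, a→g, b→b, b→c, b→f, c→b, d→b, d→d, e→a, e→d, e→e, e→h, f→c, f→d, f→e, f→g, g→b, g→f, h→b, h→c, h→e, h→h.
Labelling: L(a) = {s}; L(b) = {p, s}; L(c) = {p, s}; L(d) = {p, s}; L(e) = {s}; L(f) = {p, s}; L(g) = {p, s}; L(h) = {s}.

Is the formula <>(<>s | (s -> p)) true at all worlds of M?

Yes

Let φ = <>(<>s | (s -> p)). Evaluate φ at each world:
  a (successors {c, f, g}): φ is true.
  b (successors {b, c, f}): φ is true.
  c (successors {b}): φ is true.
  d (successors {b, d}): φ is true.
  e (successors {a, d, e, h}): φ is true.
  f (successors {c, d, e, g}): φ is true.
  g (successors {b, f}): φ is true.
  h (successors {b, c, e, h}): φ is true.
For instance, at f:
  At f: <>(<>s | (s -> p)) requires <>s | (s -> p) at some successor in {c, d, e, g}.
    <>s | (s -> p) holds at c, so <>(<>s | (s -> p)) is true at f.
      At c: <>s is true, s -> p is true, so <>s | (s -> p) is true.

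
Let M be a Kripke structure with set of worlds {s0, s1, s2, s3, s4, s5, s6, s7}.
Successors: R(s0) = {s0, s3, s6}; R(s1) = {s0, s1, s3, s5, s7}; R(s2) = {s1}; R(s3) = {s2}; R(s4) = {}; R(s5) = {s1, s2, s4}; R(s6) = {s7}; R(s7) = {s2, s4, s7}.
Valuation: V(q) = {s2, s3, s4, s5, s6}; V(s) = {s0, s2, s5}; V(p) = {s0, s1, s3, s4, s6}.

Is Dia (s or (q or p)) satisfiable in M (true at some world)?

Yes

Let φ = Dia (s or (q or p)). Evaluate φ at each world:
  s0 (successors {s0, s3, s6}): φ is true.
  s1 (successors {s0, s1, s3, s5, s7}): φ is true.
  s2 (successors {s1}): φ is true.
  s3 (successors {s2}): φ is true.
  s4 (successors ∅): φ is false.
  s5 (successors {s1, s2, s4}): φ is true.
  s6 (successors {s7}): φ is false.
  s7 (successors {s2, s4, s7}): φ is true.
Detail at s0 (witness):
  At s0: Dia (s or (q or p)) requires s or (q or p) at some successor in {s0, s3, s6}.
    s or (q or p) holds at s0, so Dia (s or (q or p)) is true at s0.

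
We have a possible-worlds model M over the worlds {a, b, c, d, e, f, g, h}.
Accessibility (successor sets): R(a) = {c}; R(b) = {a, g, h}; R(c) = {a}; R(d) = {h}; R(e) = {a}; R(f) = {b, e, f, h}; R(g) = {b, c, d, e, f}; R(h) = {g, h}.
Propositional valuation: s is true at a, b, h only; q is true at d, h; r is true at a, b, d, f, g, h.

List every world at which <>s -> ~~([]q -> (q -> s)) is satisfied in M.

Let φ = <>s -> ~~([]q -> (q -> s)). Evaluate φ at each world:
  a (successors {c}): φ is true.
  b (successors {a, g, h}): φ is true.
  c (successors {a}): φ is true.
  d (successors {h}): φ is false.
  e (successors {a}): φ is true.
  f (successors {b, e, f, h}): φ is true.
  g (successors {b, c, d, e, f}): φ is true.
  h (successors {g, h}): φ is true.
For instance, at f:
  At f: <>s is true, ~~([]q -> (q -> s)) is true, so <>s -> ~~([]q -> (q -> s)) is true.
    At f: <>s requires s at some successor in {b, e, f, h}.
      s holds at b, so <>s is true at f.
    At f: ~([]q -> (q -> s)) is false, so ~~([]q -> (q -> s)) is true.
      At f: []q -> (q -> s) is true, so ~([]q -> (q -> s)) is false.
Satisfying worlds: {a, b, c, e, f, g, h}

a, b, c, e, f, g, h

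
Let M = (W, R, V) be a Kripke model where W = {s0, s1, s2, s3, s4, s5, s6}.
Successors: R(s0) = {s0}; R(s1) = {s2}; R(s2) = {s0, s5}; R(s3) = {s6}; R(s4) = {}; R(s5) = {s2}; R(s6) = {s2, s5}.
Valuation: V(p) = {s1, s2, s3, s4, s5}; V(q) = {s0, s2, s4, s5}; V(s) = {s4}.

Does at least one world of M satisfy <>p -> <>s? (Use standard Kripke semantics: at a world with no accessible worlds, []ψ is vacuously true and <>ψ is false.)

Let φ = <>p -> <>s. Evaluate φ at each world:
  s0 (successors {s0}): φ is true.
  s1 (successors {s2}): φ is false.
  s2 (successors {s0, s5}): φ is false.
  s3 (successors {s6}): φ is true.
  s4 (successors ∅): φ is true.
  s5 (successors {s2}): φ is false.
  s6 (successors {s2, s5}): φ is false.
Detail at s0 (witness):
  At s0: <>p is false, <>s is false, so <>p -> <>s is true.
    At s0: <>p requires p at some successor in {s0}.
      At s0: p is false.
    So <>p is false at s0.
    At s0: <>s requires s at some successor in {s0}.
      At s0: s is false.
    So <>s is false at s0.

Yes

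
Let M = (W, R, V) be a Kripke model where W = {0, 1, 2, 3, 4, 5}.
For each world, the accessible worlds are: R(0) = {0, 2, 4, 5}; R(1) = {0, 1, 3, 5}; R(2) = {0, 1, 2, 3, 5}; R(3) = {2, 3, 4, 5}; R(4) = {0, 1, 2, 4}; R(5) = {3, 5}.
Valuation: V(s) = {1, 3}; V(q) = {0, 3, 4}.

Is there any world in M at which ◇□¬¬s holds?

Let φ = ◇□¬¬s. Evaluate φ at each world:
  0 (successors {0, 2, 4, 5}): φ is false.
  1 (successors {0, 1, 3, 5}): φ is false.
  2 (successors {0, 1, 2, 3, 5}): φ is false.
  3 (successors {2, 3, 4, 5}): φ is false.
  4 (successors {0, 1, 2, 4}): φ is false.
  5 (successors {3, 5}): φ is false.
For instance, at 3:
  At 3: ◇□¬¬s requires □¬¬s at some successor in {2, 3, 4, 5}.
    At 2: □¬¬s is false.
    At 3: □¬¬s is false.
    At 4: □¬¬s is false.
    At 5: □¬¬s is false.
  So ◇□¬¬s is false at 3.

No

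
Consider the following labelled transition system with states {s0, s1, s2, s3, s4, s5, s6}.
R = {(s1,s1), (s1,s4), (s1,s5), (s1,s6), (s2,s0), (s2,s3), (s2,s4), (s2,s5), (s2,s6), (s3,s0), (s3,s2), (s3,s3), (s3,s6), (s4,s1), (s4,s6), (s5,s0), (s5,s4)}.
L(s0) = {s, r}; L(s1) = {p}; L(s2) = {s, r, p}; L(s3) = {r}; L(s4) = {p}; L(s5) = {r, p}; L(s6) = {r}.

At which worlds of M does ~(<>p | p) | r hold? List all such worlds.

Recall that <>ψ holds at a world iff ψ holds at some accessible world.
Let φ = ~(<>p | p) | r. Evaluate φ at each world:
  s0 (successors ∅): φ is true.
  s1 (successors {s1, s4, s5, s6}): φ is false.
  s2 (successors {s0, s3, s4, s5, s6}): φ is true.
  s3 (successors {s0, s2, s3, s6}): φ is true.
  s4 (successors {s1, s6}): φ is false.
  s5 (successors {s0, s4}): φ is true.
  s6 (successors ∅): φ is true.
For instance, at s5:
  At s5: ~(<>p | p) is false, r is true, so ~(<>p | p) | r is true.
    At s5: <>p | p is true, so ~(<>p | p) is false.
      At s5: <>p is true, p is true, so <>p | p is true.
Satisfying worlds: {s0, s2, s3, s5, s6}

s0, s2, s3, s5, s6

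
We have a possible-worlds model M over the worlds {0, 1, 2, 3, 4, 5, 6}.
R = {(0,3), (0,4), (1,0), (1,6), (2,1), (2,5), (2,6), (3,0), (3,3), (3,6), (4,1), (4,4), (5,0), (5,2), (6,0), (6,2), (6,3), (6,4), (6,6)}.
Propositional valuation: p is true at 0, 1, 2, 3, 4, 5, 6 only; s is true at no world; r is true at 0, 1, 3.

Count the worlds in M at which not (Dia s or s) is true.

7

Let φ = not (Dia s or s). Evaluate φ at each world:
  0 (successors {3, 4}): φ is true.
  1 (successors {0, 6}): φ is true.
  2 (successors {1, 5, 6}): φ is true.
  3 (successors {0, 3, 6}): φ is true.
  4 (successors {1, 4}): φ is true.
  5 (successors {0, 2}): φ is true.
  6 (successors {0, 2, 3, 4, 6}): φ is true.
For instance, at 3:
  At 3: Dia s or s is false, so not (Dia s or s) is true.
    At 3: Dia s is false, s is false, so Dia s or s is false.
      At 3: Dia s requires s at some successor in {0, 3, 6}.
        At 0: s is false.
        At 3: s is false.
        At 6: s is false.
      So Dia s is false at 3.
Satisfying worlds: {0, 1, 2, 3, 4, 5, 6}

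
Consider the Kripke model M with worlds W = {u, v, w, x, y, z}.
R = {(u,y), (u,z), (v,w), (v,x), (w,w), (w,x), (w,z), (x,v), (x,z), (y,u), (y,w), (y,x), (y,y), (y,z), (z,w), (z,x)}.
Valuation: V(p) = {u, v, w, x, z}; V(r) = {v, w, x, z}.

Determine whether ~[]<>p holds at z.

At z: []<>p is true, so ~[]<>p is false.
  At z: []<>p requires <>p at every successor {w, x}.
      At w: <>p requires p at some successor in {w, x, z}.
        p holds at w, so <>p is true at w.
      At x: <>p requires p at some successor in {v, z}.
        p holds at v, so <>p is true at x.
  So []<>p is true at z.

No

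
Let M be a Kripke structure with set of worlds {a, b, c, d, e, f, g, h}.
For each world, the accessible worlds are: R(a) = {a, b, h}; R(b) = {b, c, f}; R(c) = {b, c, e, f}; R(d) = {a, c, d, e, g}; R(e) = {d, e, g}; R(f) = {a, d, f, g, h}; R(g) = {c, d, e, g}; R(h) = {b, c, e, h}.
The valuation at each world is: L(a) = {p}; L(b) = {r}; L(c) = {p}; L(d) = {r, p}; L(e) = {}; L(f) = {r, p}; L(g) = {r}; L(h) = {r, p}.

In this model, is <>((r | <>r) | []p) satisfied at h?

Yes

At h: <>((r | <>r) | []p) requires (r | <>r) | []p at some successor in {b, c, e, h}.
  (r | <>r) | []p holds at b, so <>((r | <>r) | []p) is true at h.
    At b: r | <>r is true, []p is false, so (r | <>r) | []p is true.
      At b: r is true, <>r is true, so r | <>r is true.
      At b: []p requires p at every successor {b, c, f}.
        p fails at b, so []p is false at b.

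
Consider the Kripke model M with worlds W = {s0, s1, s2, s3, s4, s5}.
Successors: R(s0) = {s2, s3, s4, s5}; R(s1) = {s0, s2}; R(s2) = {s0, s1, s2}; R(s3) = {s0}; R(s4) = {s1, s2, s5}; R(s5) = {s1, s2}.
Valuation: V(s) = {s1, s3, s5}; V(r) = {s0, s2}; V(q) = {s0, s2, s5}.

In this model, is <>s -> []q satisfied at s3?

Yes

At s3: <>s is false, []q is true, so <>s -> []q is true.
  At s3: <>s requires s at some successor in {s0}.
    At s0: s is false.
  So <>s is false at s3.
  At s3: []q requires q at every successor {s0}.
    At s0: q is true.
  So []q is true at s3.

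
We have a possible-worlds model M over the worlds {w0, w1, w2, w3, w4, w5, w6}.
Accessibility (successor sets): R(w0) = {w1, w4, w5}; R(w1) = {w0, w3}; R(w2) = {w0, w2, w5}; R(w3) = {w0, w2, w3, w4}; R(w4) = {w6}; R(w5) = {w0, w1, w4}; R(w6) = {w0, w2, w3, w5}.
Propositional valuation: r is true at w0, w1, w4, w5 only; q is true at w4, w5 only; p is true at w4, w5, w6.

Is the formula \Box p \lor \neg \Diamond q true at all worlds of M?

No

Let φ = \Box p \lor \neg \Diamond q. Evaluate φ at each world:
  w0 (successors {w1, w4, w5}): φ is false.
  w1 (successors {w0, w3}): φ is true.
  w2 (successors {w0, w2, w5}): φ is false.
  w3 (successors {w0, w2, w3, w4}): φ is false.
  w4 (successors {w6}): φ is true.
  w5 (successors {w0, w1, w4}): φ is false.
  w6 (successors {w0, w2, w3, w5}): φ is false.
Detail at w0 (counterexample):
  At w0: \Box p is false, \neg \Diamond q is false, so \Box p \lor \neg \Diamond q is false.
    At w0: \Box p requires p at every successor {w1, w4, w5}.
      p fails at w1, so \Box p is false at w0.
    At w0: \Diamond q is true, so \neg \Diamond q is false.
      At w0: \Diamond q requires q at some successor in {w1, w4, w5}.
        q holds at w4, so \Diamond q is true at w0.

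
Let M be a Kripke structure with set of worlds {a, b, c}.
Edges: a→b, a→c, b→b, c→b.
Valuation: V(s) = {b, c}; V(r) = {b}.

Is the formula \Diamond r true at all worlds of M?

Recall that \Diamond ψ holds at a world iff ψ holds at some accessible world.
Let φ = \Diamond r. Evaluate φ at each world:
  a (successors {b, c}): φ is true.
  b (successors {b}): φ is true.
  c (successors {b}): φ is true.
For instance, at b:
  At b: \Diamond r requires r at some successor in {b}.
    r holds at b, so \Diamond r is true at b.

Yes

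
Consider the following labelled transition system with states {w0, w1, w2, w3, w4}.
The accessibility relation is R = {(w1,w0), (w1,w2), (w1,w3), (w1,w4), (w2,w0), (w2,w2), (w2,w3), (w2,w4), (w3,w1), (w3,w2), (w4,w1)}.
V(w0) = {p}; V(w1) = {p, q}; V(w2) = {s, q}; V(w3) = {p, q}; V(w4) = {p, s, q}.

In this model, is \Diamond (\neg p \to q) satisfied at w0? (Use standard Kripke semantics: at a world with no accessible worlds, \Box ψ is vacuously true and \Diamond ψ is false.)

At w0: no accessible worlds, so \Diamond (\neg p \to q) is false.

No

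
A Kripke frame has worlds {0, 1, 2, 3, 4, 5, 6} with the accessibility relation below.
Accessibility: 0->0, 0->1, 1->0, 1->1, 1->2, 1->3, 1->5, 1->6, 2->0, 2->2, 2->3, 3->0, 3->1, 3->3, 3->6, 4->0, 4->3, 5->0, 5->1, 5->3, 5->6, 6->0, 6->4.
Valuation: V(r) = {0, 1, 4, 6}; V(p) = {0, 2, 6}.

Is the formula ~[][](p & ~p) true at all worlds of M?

Recall that []ψ holds at a world iff ψ holds at every accessible world, and <>ψ holds iff ψ holds at some accessible world.
Let φ = ~[][](p & ~p). Evaluate φ at each world:
  0 (successors {0, 1}): φ is true.
  1 (successors {0, 1, 2, 3, 5, 6}): φ is true.
  2 (successors {0, 2, 3}): φ is true.
  3 (successors {0, 1, 3, 6}): φ is true.
  4 (successors {0, 3}): φ is true.
  5 (successors {0, 1, 3, 6}): φ is true.
  6 (successors {0, 4}): φ is true.
For instance, at 3:
  At 3: [][](p & ~p) is false, so ~[][](p & ~p) is true.
    At 3: [][](p & ~p) requires [](p & ~p) at every successor {0, 1, 3, 6}.
      [](p & ~p) fails at 0, so [][](p & ~p) is false at 3.

Yes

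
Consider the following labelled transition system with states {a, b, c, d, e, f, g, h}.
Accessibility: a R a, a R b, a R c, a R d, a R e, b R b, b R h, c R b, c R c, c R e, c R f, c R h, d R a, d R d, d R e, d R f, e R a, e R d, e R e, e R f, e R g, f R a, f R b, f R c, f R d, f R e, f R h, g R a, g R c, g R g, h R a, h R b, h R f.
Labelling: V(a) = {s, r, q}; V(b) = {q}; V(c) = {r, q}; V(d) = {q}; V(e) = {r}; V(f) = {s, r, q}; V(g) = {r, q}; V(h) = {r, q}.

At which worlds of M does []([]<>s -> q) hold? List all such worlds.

Recall that []ψ holds at a world iff ψ holds at every accessible world, and <>ψ holds iff ψ holds at some accessible world.
Let φ = []([]<>s -> q). Evaluate φ at each world:
  a (successors {a, b, c, d, e}): φ is false.
  b (successors {b, h}): φ is true.
  c (successors {b, c, e, f, h}): φ is false.
  d (successors {a, d, e, f}): φ is false.
  e (successors {a, d, e, f, g}): φ is false.
  f (successors {a, b, c, d, e, h}): φ is false.
  g (successors {a, c, g}): φ is true.
  h (successors {a, b, f}): φ is true.
For instance, at b:
  At b: []([]<>s -> q) requires []<>s -> q at every successor {b, h}.
      At b: []<>s is false, q is true, so []<>s -> q is true.
      At h: []<>s is false, q is true, so []<>s -> q is true.
  So []([]<>s -> q) is true at b.
Satisfying worlds: {b, g, h}

b, g, h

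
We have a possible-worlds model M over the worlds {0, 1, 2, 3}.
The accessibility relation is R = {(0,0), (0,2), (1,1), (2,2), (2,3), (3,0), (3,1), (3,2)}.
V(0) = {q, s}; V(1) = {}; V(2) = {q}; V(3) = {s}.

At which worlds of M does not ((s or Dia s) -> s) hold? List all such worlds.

Let φ = not ((s or Dia s) -> s). Evaluate φ at each world:
  0 (successors {0, 2}): φ is false.
  1 (successors {1}): φ is false.
  2 (successors {2, 3}): φ is true.
  3 (successors {0, 1, 2}): φ is false.
For instance, at 2:
  At 2: (s or Dia s) -> s is false, so not ((s or Dia s) -> s) is true.
    At 2: s or Dia s is true, s is false, so (s or Dia s) -> s is false.
      At 2: s is false, Dia s is true, so s or Dia s is true.
Satisfying worlds: {2}

2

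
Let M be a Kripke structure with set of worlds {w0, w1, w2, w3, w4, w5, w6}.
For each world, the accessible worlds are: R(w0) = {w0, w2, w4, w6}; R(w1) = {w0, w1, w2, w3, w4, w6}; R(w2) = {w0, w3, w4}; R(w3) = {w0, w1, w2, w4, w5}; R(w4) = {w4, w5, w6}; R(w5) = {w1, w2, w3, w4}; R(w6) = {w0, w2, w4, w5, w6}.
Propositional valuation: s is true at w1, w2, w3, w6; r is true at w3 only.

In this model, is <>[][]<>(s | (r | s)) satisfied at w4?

Yes

At w4: <>[][]<>(s | (r | s)) requires [][]<>(s | (r | s)) at some successor in {w4, w5, w6}.
  [][]<>(s | (r | s)) holds at w4, so <>[][]<>(s | (r | s)) is true at w4.
    At w4: [][]<>(s | (r | s)) requires []<>(s | (r | s)) at every successor {w4, w5, w6}.
      At w4: []<>(s | (r | s)) is true.
      At w5: []<>(s | (r | s)) is true.
      At w6: []<>(s | (r | s)) is true.
    So [][]<>(s | (r | s)) is true at w4.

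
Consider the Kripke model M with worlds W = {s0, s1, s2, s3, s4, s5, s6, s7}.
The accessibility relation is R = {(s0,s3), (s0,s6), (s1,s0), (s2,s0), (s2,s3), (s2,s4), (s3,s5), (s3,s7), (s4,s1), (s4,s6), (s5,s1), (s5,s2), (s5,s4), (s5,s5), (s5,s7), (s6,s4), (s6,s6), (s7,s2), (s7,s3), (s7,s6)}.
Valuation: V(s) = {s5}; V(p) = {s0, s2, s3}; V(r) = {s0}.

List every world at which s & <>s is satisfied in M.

Let φ = s & <>s. Evaluate φ at each world:
  s0 (successors {s3, s6}): φ is false.
  s1 (successors {s0}): φ is false.
  s2 (successors {s0, s3, s4}): φ is false.
  s3 (successors {s5, s7}): φ is false.
  s4 (successors {s1, s6}): φ is false.
  s5 (successors {s1, s2, s4, s5, s7}): φ is true.
  s6 (successors {s4, s6}): φ is false.
  s7 (successors {s2, s3, s6}): φ is false.
For instance, at s7:
  At s7: s is false, <>s is false, so s & <>s is false.
    At s7: <>s requires s at some successor in {s2, s3, s6}.
      At s2: s is false.
      At s3: s is false.
      At s6: s is false.
    So <>s is false at s7.
Satisfying worlds: {s5}

s5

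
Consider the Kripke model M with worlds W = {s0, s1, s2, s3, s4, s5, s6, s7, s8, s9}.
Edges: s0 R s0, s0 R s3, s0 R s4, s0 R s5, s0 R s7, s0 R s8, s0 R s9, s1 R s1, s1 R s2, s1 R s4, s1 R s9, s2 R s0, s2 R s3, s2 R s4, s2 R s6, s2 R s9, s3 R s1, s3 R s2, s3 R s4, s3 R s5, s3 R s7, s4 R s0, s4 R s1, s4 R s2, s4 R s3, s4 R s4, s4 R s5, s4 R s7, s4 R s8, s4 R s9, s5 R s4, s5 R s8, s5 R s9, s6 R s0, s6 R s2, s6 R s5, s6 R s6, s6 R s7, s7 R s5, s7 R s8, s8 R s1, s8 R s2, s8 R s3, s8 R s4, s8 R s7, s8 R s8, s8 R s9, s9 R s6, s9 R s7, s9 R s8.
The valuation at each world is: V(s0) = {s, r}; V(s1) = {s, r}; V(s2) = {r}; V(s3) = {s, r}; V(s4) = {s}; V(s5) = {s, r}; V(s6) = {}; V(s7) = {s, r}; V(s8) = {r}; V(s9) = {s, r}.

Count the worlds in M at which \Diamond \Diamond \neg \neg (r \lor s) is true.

Let φ = \Diamond \Diamond \neg \neg (r \lor s). Evaluate φ at each world:
  s0 (successors {s0, s3, s4, s5, s7, s8, s9}): φ is true.
  s1 (successors {s1, s2, s4, s9}): φ is true.
  s2 (successors {s0, s3, s4, s6, s9}): φ is true.
  s3 (successors {s1, s2, s4, s5, s7}): φ is true.
  s4 (successors {s0, s1, s2, s3, s4, s5, s7, s8, s9}): φ is true.
  s5 (successors {s4, s8, s9}): φ is true.
  s6 (successors {s0, s2, s5, s6, s7}): φ is true.
  s7 (successors {s5, s8}): φ is true.
  s8 (successors {s1, s2, s3, s4, s7, s8, s9}): φ is true.
  s9 (successors {s6, s7, s8}): φ is true.
For instance, at s1:
  At s1: \Diamond \Diamond \neg \neg (r \lor s) requires \Diamond \neg \neg (r \lor s) at some successor in {s1, s2, s4, s9}.
    \Diamond \neg \neg (r \lor s) holds at s1, so \Diamond \Diamond \neg \neg (r \lor s) is true at s1.
      At s1: \Diamond \neg \neg (r \lor s) requires \neg \neg (r \lor s) at some successor in {s1, s2, s4, s9}.
        \neg \neg (r \lor s) holds at s1, so \Diamond \neg \neg (r \lor s) is true at s1.
Satisfying worlds: {s0, s1, s2, s3, s4, s5, s6, s7, s8, s9}

10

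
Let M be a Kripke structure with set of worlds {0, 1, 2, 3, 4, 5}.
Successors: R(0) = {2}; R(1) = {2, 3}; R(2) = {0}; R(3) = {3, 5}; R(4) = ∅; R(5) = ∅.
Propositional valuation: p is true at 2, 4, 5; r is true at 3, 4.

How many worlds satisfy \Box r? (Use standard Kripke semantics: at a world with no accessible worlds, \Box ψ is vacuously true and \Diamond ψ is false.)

Let φ = \Box r. Evaluate φ at each world:
  0 (successors {2}): φ is false.
  1 (successors {2, 3}): φ is false.
  2 (successors {0}): φ is false.
  3 (successors {3, 5}): φ is false.
  4 (successors ∅): φ is true.
  5 (successors ∅): φ is true.
For instance, at 1:
  At 1: \Box r requires r at every successor {2, 3}.
    r fails at 2, so \Box r is false at 1.
Satisfying worlds: {4, 5}

2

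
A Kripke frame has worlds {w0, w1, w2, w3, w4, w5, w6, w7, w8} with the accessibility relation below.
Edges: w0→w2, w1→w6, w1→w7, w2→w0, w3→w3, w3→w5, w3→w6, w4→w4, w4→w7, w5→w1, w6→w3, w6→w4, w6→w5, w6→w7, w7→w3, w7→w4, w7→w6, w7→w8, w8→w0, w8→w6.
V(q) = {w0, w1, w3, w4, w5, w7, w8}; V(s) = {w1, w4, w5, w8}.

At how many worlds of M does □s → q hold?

9

Let φ = □s → q. Evaluate φ at each world:
  w0 (successors {w2}): φ is true.
  w1 (successors {w6, w7}): φ is true.
  w2 (successors {w0}): φ is true.
  w3 (successors {w3, w5, w6}): φ is true.
  w4 (successors {w4, w7}): φ is true.
  w5 (successors {w1}): φ is true.
  w6 (successors {w3, w4, w5, w7}): φ is true.
  w7 (successors {w3, w4, w6, w8}): φ is true.
  w8 (successors {w0, w6}): φ is true.
For instance, at w7:
  At w7: □s is false, q is true, so □s → q is true.
    At w7: □s requires s at every successor {w3, w4, w6, w8}.
      s fails at w3, so □s is false at w7.
Satisfying worlds: {w0, w1, w2, w3, w4, w5, w6, w7, w8}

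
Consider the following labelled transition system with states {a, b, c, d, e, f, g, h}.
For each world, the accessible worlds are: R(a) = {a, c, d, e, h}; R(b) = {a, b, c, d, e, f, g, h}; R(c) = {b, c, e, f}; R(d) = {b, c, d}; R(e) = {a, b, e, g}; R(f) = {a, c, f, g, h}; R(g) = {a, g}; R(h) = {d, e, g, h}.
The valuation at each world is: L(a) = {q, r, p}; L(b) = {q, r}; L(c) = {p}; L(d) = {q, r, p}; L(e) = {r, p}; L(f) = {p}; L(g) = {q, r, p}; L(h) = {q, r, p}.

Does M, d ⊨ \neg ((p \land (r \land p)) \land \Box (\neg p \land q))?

Yes

At d: (p \land (r \land p)) \land \Box (\neg p \land q) is false, so \neg ((p \land (r \land p)) \land \Box (\neg p \land q)) is true.
  At d: p \land (r \land p) is true, \Box (\neg p \land q) is false, so (p \land (r \land p)) \land \Box (\neg p \land q) is false.
    At d: \Box (\neg p \land q) requires \neg p \land q at every successor {b, c, d}.
      \neg p \land q fails at c, so \Box (\neg p \land q) is false at d.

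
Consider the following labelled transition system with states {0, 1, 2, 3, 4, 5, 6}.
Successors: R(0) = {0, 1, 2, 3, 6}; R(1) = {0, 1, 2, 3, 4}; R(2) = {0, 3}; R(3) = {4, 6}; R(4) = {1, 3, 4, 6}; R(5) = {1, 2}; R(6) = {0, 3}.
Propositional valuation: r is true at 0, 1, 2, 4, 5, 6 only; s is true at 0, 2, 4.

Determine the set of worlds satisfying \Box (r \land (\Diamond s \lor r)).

3, 5

Let φ = \Box (r \land (\Diamond s \lor r)). Evaluate φ at each world:
  0 (successors {0, 1, 2, 3, 6}): φ is false.
  1 (successors {0, 1, 2, 3, 4}): φ is false.
  2 (successors {0, 3}): φ is false.
  3 (successors {4, 6}): φ is true.
  4 (successors {1, 3, 4, 6}): φ is false.
  5 (successors {1, 2}): φ is true.
  6 (successors {0, 3}): φ is false.
For instance, at 2:
  At 2: \Box (r \land (\Diamond s \lor r)) requires r \land (\Diamond s \lor r) at every successor {0, 3}.
    r \land (\Diamond s \lor r) fails at 3, so \Box (r \land (\Diamond s \lor r)) is false at 2.
      At 3: r is false, \Diamond s \lor r is true, so r \land (\Diamond s \lor r) is false.
Satisfying worlds: {3, 5}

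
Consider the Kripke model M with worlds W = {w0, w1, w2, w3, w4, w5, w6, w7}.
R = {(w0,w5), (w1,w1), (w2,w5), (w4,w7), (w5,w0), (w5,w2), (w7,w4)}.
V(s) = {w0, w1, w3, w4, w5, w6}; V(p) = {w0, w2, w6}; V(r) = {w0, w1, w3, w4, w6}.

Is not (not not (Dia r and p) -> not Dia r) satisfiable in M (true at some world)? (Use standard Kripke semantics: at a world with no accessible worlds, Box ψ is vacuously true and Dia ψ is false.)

Recall that Dia ψ holds at a world iff ψ holds at some accessible world.
Let φ = not (not not (Dia r and p) -> not Dia r). Evaluate φ at each world:
  w0 (successors {w5}): φ is false.
  w1 (successors {w1}): φ is false.
  w2 (successors {w5}): φ is false.
  w3 (successors ∅): φ is false.
  w4 (successors {w7}): φ is false.
  w5 (successors {w0, w2}): φ is false.
  w6 (successors ∅): φ is false.
  w7 (successors {w4}): φ is false.
For instance, at w5:
  At w5: not not (Dia r and p) -> not Dia r is true, so not (not not (Dia r and p) -> not Dia r) is false.
    At w5: not not (Dia r and p) is false, not Dia r is false, so not not (Dia r and p) -> not Dia r is true.
      At w5: not (Dia r and p) is true, so not not (Dia r and p) is false.
      At w5: Dia r is true, so not Dia r is false.

No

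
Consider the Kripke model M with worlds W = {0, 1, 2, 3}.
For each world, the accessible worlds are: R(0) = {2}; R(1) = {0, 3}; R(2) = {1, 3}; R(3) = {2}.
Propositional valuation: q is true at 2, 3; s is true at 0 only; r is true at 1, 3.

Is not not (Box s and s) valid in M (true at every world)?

No

Recall that Box ψ holds at a world iff ψ holds at every accessible world, and Dia ψ holds iff ψ holds at some accessible world.
Let φ = not not (Box s and s). Evaluate φ at each world:
  0 (successors {2}): φ is false.
  1 (successors {0, 3}): φ is false.
  2 (successors {1, 3}): φ is false.
  3 (successors {2}): φ is false.
Detail at 0 (counterexample):
  At 0: not (Box s and s) is true, so not not (Box s and s) is false.
    At 0: Box s and s is false, so not (Box s and s) is true.
      At 0: Box s is false, s is true, so Box s and s is false.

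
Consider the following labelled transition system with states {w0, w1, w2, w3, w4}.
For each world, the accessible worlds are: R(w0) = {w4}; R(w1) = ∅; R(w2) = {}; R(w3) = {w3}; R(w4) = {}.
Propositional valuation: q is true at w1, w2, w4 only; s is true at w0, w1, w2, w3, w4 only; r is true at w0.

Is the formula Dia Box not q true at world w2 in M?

No

Recall that Box ψ holds at a world iff ψ holds at every accessible world, and Dia ψ holds iff ψ holds at some accessible world.
At w2: no accessible worlds, so Dia Box not q is false.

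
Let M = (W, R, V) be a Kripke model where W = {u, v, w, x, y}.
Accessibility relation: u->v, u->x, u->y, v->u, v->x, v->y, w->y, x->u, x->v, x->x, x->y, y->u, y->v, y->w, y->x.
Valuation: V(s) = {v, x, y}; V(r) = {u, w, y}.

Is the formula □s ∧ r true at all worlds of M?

No

Let φ = □s ∧ r. Evaluate φ at each world:
  u (successors {v, x, y}): φ is true.
  v (successors {u, x, y}): φ is false.
  w (successors {y}): φ is true.
  x (successors {u, v, x, y}): φ is false.
  y (successors {u, v, w, x}): φ is false.
Detail at v (counterexample):
  At v: □s is false, r is false, so □s ∧ r is false.
    At v: □s requires s at every successor {u, x, y}.
      s fails at u, so □s is false at v.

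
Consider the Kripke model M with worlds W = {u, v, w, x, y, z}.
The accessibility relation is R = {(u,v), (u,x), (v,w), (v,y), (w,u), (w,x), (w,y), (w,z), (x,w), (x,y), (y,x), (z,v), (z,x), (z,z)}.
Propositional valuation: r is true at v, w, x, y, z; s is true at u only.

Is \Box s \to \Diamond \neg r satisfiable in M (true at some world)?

Yes

Let φ = \Box s \to \Diamond \neg r. Evaluate φ at each world:
  u (successors {v, x}): φ is true.
  v (successors {w, y}): φ is true.
  w (successors {u, x, y, z}): φ is true.
  x (successors {w, y}): φ is true.
  y (successors {x}): φ is true.
  z (successors {v, x, z}): φ is true.
Detail at u (witness):
  At u: \Box s is false, \Diamond \neg r is false, so \Box s \to \Diamond \neg r is true.
    At u: \Box s requires s at every successor {v, x}.
      s fails at v, so \Box s is false at u.
    At u: \Diamond \neg r requires \neg r at some successor in {v, x}.
      At v: \neg r is false.
      At x: \neg r is false.
    So \Diamond \neg r is false at u.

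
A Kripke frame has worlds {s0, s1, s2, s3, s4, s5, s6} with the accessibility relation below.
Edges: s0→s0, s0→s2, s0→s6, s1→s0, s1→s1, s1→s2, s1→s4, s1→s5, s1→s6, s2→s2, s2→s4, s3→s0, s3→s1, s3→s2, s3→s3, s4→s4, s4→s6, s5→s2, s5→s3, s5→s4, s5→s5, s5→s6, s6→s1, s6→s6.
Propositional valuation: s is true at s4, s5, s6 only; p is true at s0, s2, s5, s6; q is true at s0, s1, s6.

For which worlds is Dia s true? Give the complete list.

s0, s1, s2, s4, s5, s6

Let φ = Dia s. Evaluate φ at each world:
  s0 (successors {s0, s2, s6}): φ is true.
  s1 (successors {s0, s1, s2, s4, s5, s6}): φ is true.
  s2 (successors {s2, s4}): φ is true.
  s3 (successors {s0, s1, s2, s3}): φ is false.
  s4 (successors {s4, s6}): φ is true.
  s5 (successors {s2, s3, s4, s5, s6}): φ is true.
  s6 (successors {s1, s6}): φ is true.
For instance, at s0:
  At s0: Dia s requires s at some successor in {s0, s2, s6}.
    s holds at s6, so Dia s is true at s0.
Satisfying worlds: {s0, s1, s2, s4, s5, s6}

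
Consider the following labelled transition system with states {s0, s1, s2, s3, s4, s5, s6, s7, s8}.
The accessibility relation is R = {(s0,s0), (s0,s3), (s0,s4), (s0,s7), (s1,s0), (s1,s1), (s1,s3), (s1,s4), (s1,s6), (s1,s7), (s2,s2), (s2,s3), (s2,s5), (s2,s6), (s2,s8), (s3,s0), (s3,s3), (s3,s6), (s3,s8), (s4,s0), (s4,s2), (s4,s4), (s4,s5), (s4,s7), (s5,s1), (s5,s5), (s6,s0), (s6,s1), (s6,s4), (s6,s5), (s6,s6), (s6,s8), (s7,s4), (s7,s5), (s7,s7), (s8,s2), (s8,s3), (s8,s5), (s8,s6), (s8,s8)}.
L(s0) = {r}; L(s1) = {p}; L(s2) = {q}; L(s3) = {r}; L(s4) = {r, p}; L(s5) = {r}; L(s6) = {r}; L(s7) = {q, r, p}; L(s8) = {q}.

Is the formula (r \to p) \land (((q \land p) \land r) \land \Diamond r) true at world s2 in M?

Recall that \Diamond ψ holds at a world iff ψ holds at some accessible world.
At s2: r \to p is true, ((q \land p) \land r) \land \Diamond r is false, so (r \to p) \land (((q \land p) \land r) \land \Diamond r) is false.
  At s2: (q \land p) \land r is false, \Diamond r is true, so ((q \land p) \land r) \land \Diamond r is false.
    At s2: \Diamond r requires r at some successor in {s2, s3, s5, s6, s8}.
      r holds at s3, so \Diamond r is true at s2.

No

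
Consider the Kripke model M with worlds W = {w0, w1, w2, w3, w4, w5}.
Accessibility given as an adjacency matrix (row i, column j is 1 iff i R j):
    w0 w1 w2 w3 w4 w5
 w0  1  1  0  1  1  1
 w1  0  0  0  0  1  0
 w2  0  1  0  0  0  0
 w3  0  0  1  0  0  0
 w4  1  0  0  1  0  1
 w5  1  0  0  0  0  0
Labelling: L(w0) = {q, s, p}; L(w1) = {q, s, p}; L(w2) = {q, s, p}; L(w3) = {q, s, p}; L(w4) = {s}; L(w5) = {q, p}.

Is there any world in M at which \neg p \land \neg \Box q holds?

No

Let φ = \neg p \land \neg \Box q. Evaluate φ at each world:
  w0 (successors {w0, w1, w3, w4, w5}): φ is false.
  w1 (successors {w4}): φ is false.
  w2 (successors {w1}): φ is false.
  w3 (successors {w2}): φ is false.
  w4 (successors {w0, w3, w5}): φ is false.
  w5 (successors {w0}): φ is false.
For instance, at w3:
  At w3: \neg p is false, \neg \Box q is false, so \neg p \land \neg \Box q is false.
    At w3: \Box q is true, so \neg \Box q is false.
      At w3: \Box q requires q at every successor {w2}.
        At w2: q is true.
      So \Box q is true at w3.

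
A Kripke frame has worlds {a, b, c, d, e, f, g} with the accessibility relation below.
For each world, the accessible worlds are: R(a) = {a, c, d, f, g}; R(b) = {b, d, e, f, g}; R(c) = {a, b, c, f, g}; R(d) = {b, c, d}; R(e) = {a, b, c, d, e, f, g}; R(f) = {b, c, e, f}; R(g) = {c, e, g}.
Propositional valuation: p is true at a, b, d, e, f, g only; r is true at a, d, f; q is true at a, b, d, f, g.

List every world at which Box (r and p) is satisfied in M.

none

Let φ = Box (r and p). Evaluate φ at each world:
  a (successors {a, c, d, f, g}): φ is false.
  b (successors {b, d, e, f, g}): φ is false.
  c (successors {a, b, c, f, g}): φ is false.
  d (successors {b, c, d}): φ is false.
  e (successors {a, b, c, d, e, f, g}): φ is false.
  f (successors {b, c, e, f}): φ is false.
  g (successors {c, e, g}): φ is false.
For instance, at a:
  At a: Box (r and p) requires r and p at every successor {a, c, d, f, g}.
    r and p fails at c, so Box (r and p) is false at a.
Satisfying worlds: none.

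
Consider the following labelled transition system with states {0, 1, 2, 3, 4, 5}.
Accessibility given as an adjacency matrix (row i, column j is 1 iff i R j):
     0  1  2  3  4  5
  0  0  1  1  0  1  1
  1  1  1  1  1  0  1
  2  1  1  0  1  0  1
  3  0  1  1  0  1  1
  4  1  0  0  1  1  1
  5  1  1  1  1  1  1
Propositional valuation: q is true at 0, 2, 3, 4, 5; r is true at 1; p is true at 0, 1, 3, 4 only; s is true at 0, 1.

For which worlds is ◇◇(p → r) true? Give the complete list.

0, 1, 2, 3, 4, 5

Recall that ◇ψ holds at a world iff ψ holds at some accessible world.
Let φ = ◇◇(p → r). Evaluate φ at each world:
  0 (successors {1, 2, 4, 5}): φ is true.
  1 (successors {0, 1, 2, 3, 5}): φ is true.
  2 (successors {0, 1, 3, 5}): φ is true.
  3 (successors {1, 2, 4, 5}): φ is true.
  4 (successors {0, 3, 4, 5}): φ is true.
  5 (successors {0, 1, 2, 3, 4, 5}): φ is true.
For instance, at 3:
  At 3: ◇◇(p → r) requires ◇(p → r) at some successor in {1, 2, 4, 5}.
    ◇(p → r) holds at 1, so ◇◇(p → r) is true at 3.
      At 1: ◇(p → r) requires p → r at some successor in {0, 1, 2, 3, 5}.
        p → r holds at 1, so ◇(p → r) is true at 1.
Satisfying worlds: {0, 1, 2, 3, 4, 5}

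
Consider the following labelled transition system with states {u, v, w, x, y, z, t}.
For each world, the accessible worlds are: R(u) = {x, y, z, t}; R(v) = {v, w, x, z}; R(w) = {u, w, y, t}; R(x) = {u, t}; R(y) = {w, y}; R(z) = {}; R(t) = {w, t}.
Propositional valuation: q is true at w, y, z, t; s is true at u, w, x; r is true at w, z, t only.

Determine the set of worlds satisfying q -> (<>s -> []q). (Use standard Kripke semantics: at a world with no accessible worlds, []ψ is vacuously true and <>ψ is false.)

Let φ = q -> (<>s -> []q). Evaluate φ at each world:
  u (successors {x, y, z, t}): φ is true.
  v (successors {v, w, x, z}): φ is true.
  w (successors {u, w, y, t}): φ is false.
  x (successors {u, t}): φ is true.
  y (successors {w, y}): φ is true.
  z (successors ∅): φ is true.
  t (successors {w, t}): φ is true.
For instance, at u:
  At u: q is false, <>s -> []q is false, so q -> (<>s -> []q) is true.
    At u: <>s is true, []q is false, so <>s -> []q is false.
      At u: <>s requires s at some successor in {x, y, z, t}.
        s holds at x, so <>s is true at u.
      At u: []q requires q at every successor {x, y, z, t}.
        q fails at x, so []q is false at u.
Satisfying worlds: {u, v, x, y, z, t}

u, v, x, y, z, t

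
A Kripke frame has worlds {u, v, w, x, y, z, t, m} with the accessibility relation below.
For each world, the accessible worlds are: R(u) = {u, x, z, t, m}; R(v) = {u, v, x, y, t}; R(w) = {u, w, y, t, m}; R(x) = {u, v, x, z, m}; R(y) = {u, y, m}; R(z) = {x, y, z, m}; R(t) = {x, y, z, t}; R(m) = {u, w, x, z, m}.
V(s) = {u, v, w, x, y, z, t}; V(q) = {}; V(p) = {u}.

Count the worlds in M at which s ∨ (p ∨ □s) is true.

7

Let φ = s ∨ (p ∨ □s). Evaluate φ at each world:
  u (successors {u, x, z, t, m}): φ is true.
  v (successors {u, v, x, y, t}): φ is true.
  w (successors {u, w, y, t, m}): φ is true.
  x (successors {u, v, x, z, m}): φ is true.
  y (successors {u, y, m}): φ is true.
  z (successors {x, y, z, m}): φ is true.
  t (successors {x, y, z, t}): φ is true.
  m (successors {u, w, x, z, m}): φ is false.
For instance, at t:
  At t: s is true, p ∨ □s is true, so s ∨ (p ∨ □s) is true.
    At t: p is false, □s is true, so p ∨ □s is true.
      At t: □s requires s at every successor {x, y, z, t}.
        At x: s is true.
        At y: s is true.
        At z: s is true.
        At t: s is true.
      So □s is true at t.
Satisfying worlds: {u, v, w, x, y, z, t}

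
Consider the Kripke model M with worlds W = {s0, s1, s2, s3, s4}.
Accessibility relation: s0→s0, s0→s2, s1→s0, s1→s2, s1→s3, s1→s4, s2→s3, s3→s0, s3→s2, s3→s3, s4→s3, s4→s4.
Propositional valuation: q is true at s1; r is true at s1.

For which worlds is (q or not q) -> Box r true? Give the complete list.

Recall that Box ψ holds at a world iff ψ holds at every accessible world, and Dia ψ holds iff ψ holds at some accessible world.
Let φ = (q or not q) -> Box r. Evaluate φ at each world:
  s0 (successors {s0, s2}): φ is false.
  s1 (successors {s0, s2, s3, s4}): φ is false.
  s2 (successors {s3}): φ is false.
  s3 (successors {s0, s2, s3}): φ is false.
  s4 (successors {s3, s4}): φ is false.
For instance, at s2:
  At s2: q or not q is true, Box r is false, so (q or not q) -> Box r is false.
    At s2: Box r requires r at every successor {s3}.
      r fails at s3, so Box r is false at s2.
Satisfying worlds: none.

none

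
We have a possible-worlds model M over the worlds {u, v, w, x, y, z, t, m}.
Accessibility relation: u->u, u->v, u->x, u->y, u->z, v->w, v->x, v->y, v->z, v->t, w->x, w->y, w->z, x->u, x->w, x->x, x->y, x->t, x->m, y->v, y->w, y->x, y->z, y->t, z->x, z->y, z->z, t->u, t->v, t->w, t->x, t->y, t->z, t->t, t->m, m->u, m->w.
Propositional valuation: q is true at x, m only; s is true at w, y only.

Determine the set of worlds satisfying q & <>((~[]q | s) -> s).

x, m

Recall that []ψ holds at a world iff ψ holds at every accessible world, and <>ψ holds iff ψ holds at some accessible world.
Let φ = q & <>((~[]q | s) -> s). Evaluate φ at each world:
  u (successors {u, v, x, y, z}): φ is false.
  v (successors {w, x, y, z, t}): φ is false.
  w (successors {x, y, z}): φ is false.
  x (successors {u, w, x, y, t, m}): φ is true.
  y (successors {v, w, x, z, t}): φ is false.
  z (successors {x, y, z}): φ is false.
  t (successors {u, v, w, x, y, z, t, m}): φ is false.
  m (successors {u, w}): φ is true.
For instance, at y:
  At y: q is false, <>((~[]q | s) -> s) is true, so q & <>((~[]q | s) -> s) is false.
    At y: <>((~[]q | s) -> s) requires (~[]q | s) -> s at some successor in {v, w, x, z, t}.
      (~[]q | s) -> s holds at w, so <>((~[]q | s) -> s) is true at y.
Satisfying worlds: {x, m}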